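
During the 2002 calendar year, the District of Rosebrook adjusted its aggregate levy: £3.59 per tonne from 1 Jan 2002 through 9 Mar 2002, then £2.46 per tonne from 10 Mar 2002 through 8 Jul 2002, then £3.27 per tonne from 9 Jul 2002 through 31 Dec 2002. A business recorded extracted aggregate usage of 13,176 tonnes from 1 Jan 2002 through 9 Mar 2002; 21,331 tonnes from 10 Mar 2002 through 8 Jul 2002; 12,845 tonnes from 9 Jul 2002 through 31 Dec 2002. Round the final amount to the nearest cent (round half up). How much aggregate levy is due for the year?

1 Jan – 9 Mar 2002: 13,176 tonnes at £3.59/tonne → £47,301.84
10 Mar – 8 Jul 2002: 21,331 tonnes at £2.46/tonne → £52,474.26
9 Jul – 31 Dec 2002: 12,845 tonnes at £3.27/tonne → £42,003.15

£141,779.25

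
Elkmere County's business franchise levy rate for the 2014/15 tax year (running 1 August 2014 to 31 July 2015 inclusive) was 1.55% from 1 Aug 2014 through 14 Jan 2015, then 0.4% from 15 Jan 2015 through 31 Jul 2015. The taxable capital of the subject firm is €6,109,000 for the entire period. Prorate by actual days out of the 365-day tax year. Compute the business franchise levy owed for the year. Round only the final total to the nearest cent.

€56,579.38

1 Aug 2014 – 14 Jan 2015: 167 days at 1.55% → €6,109,000 × 1.55% × 167/365 = €43,323.6890
15 Jan – 31 Jul 2015: 198 days at 0.4% → €6,109,000 × 0.4% × 198/365 = €13,255.6932
Total = €56,579.3822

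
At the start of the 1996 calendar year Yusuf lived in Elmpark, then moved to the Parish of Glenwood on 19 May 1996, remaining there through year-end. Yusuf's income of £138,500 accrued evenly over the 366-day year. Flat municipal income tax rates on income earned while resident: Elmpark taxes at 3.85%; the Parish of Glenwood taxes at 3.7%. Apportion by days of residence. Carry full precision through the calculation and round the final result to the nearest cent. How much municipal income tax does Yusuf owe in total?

£5,203.40

Elmpark, 1 January – 18 May 1996: 139 days → £138,500 × 3.85% × 139/366 = £2,025.0895
The Parish of Glenwood, 19 May – 31 December 1996: 227 days → £138,500 × 3.7% × 227/366 = £3,178.3101
Total = £5,203.3996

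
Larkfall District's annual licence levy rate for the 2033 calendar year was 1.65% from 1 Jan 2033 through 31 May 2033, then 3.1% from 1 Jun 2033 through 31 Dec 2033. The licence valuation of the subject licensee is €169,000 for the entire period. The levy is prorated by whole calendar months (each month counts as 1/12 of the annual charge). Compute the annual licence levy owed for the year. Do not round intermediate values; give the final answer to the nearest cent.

1 Jan – 31 May 2033: 5 months at 1.65% → €169,000 × 1.65% × 5/12 = €1,161.8750
1 Jun – 31 Dec 2033: 7 months at 3.1% → €169,000 × 3.1% × 7/12 = €3,056.0833
Total = €4,217.9583

€4,217.96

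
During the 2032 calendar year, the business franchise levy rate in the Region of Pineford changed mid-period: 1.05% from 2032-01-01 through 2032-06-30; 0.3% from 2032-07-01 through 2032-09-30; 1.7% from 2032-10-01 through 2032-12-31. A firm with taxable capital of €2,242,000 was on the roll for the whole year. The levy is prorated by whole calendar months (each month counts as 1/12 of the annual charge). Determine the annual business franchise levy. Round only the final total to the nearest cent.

€22,980.50

2032-01-01 to 2032-06-30: 6 months at 1.05% → €2,242,000 × 1.05% × 6/12 = €11,770.5000
2032-07-01 to 2032-09-30: 3 months at 0.3% → €2,242,000 × 0.3% × 3/12 = €1,681.5000
2032-10-01 to 2032-12-31: 3 months at 1.7% → €2,242,000 × 1.7% × 3/12 = €9,528.5000
Total = €22,980.5000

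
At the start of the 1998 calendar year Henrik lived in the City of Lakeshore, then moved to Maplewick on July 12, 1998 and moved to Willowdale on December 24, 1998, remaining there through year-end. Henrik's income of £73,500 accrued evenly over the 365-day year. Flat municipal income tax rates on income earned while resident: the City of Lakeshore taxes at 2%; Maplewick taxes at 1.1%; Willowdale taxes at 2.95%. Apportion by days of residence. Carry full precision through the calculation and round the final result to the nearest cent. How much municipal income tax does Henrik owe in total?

The City of Lakeshore, January 1 – July 11, 1998: 192 days → £73,500 × 2% × 192/365 = £773.2603
Maplewick, July 12 – December 23, 1998: 165 days → £73,500 × 1.1% × 165/365 = £365.4863
Willowdale, December 24 – December 31, 1998: 8 days → £73,500 × 2.95% × 8/365 = £47.5233
Total = £1,186.2699

£1,186.27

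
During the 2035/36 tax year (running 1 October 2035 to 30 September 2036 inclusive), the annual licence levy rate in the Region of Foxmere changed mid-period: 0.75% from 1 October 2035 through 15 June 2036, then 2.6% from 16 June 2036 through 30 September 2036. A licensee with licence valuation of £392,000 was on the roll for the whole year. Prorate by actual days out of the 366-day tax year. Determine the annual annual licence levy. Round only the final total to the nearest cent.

1 October 2035 – 15 June 2036: 259 days at 0.75% → £392,000 × 0.75% × 259/366 = £2,080.4918
16 June – 30 September 2036: 107 days at 2.6% → £392,000 × 2.6% × 107/366 = £2,979.6284
Total = £5,060.1202

£5,060.12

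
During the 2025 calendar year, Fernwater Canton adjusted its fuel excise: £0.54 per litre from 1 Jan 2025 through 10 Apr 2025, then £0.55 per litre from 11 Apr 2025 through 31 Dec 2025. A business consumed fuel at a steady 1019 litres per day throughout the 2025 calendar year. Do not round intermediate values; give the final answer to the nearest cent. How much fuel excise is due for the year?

£203,545.25

1 Jan – 10 Apr 2025: 100 days × 1019 litres/day = 101,900 litres at £0.54/litre → £55,026.00
11 Apr – 31 Dec 2025: 265 days × 1019 litres/day = 270,035 litres at £0.55/litre → £148,519.25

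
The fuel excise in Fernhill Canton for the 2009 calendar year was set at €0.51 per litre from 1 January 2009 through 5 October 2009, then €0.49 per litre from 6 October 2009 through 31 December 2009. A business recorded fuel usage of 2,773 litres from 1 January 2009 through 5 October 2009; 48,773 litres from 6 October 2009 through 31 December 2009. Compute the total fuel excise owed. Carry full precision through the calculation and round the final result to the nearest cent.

€25313.00

1 January – 5 October 2009: 2,773 litres at €0.51/litre → €1414.23
6 October – 31 December 2009: 48,773 litres at €0.49/litre → €23898.77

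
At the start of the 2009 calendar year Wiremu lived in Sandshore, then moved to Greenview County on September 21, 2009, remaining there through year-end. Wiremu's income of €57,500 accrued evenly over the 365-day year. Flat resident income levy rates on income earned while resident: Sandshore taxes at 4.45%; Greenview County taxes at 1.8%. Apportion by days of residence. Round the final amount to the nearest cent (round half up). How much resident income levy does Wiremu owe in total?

Sandshore, January 1 – September 20, 2009: 263 days → €57,500 × 4.45% × 263/365 = €1,843.7021
Greenview County, September 21 – December 31, 2009: 102 days → €57,500 × 1.8% × 102/365 = €289.2329
Total = €2,132.9349

€2,132.93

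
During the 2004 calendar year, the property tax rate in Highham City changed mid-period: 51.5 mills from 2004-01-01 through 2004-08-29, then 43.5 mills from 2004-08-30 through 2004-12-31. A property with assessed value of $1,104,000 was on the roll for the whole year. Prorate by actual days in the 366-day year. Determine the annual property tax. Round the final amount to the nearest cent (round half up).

$53,863.74

2004-01-01 to 2004-08-29: 242 days at 51.5 mills → $1,104,000 × 5.15% × 242/366 = $37,593.3115
2004-08-30 to 2004-12-31: 124 days at 43.5 mills → $1,104,000 × 4.35% × 124/366 = $16,270.4262
Total = $53,863.7377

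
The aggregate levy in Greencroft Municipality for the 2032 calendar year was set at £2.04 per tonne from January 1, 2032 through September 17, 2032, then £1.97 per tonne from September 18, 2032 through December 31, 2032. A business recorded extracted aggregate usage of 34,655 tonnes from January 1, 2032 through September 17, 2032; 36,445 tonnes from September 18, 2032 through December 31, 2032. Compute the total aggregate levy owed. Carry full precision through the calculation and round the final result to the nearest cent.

January 1 – September 17, 2032: 34,655 tonnes at £2.04/tonne → £70,696.20
September 18 – December 31, 2032: 36,445 tonnes at £1.97/tonne → £71,796.65

£142,492.85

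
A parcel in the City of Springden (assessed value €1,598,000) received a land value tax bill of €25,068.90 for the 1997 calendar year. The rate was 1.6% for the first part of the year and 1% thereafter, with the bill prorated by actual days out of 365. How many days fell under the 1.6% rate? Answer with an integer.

Let d = days at the first rate; then 365 − d days at the second rate.
€1,598,000 × [1.6%·d + 1%·(365−d)] / 365 = €25,068.90
Solving gives d = 346, so the new rate took effect on 13 Dec 1997.

346 days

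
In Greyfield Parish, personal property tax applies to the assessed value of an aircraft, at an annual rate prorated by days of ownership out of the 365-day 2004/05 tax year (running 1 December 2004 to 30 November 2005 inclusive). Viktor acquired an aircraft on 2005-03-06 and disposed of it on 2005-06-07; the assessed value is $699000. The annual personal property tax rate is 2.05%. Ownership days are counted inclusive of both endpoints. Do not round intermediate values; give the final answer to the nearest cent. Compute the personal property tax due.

Days held (2005-03-06 to 2005-06-07): 94 out of 365
Tax = $699000 × 2.05% × 94/365 = $3690.3370

$3690.34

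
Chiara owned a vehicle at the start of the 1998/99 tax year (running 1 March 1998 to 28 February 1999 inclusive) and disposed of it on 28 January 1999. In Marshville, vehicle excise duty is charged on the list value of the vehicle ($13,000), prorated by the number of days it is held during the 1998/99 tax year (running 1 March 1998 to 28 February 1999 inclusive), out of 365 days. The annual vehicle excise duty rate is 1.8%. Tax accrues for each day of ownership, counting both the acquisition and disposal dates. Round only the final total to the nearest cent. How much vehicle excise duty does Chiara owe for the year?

Days held (1 March 1998 – 28 January 1999): 334 out of 365
Tax = $13,000 × 1.8% × 334/365 = $214.1260

$214.13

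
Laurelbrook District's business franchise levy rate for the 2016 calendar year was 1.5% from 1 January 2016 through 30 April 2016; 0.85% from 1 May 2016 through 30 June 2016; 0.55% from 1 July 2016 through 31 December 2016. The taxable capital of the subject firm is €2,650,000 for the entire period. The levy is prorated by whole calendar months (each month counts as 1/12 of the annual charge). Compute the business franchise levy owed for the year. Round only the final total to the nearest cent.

€24,291.67

1 January – 30 April 2016: 4 months at 1.5% → €2,650,000 × 1.5% × 4/12 = €13,250.0000
1 May – 30 June 2016: 2 months at 0.85% → €2,650,000 × 0.85% × 2/12 = €3,754.1667
1 July – 31 December 2016: 6 months at 0.55% → €2,650,000 × 0.55% × 6/12 = €7,287.5000
Total = €24,291.6667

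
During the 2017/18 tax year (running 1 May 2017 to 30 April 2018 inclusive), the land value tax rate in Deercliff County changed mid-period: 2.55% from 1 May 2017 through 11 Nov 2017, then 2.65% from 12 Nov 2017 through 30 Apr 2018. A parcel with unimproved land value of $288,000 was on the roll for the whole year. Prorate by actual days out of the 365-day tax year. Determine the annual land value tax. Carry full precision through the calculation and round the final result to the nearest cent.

1 May – 11 Nov 2017: 195 days at 2.55% → $288,000 × 2.55% × 195/365 = $3,923.5068
12 Nov 2017 – 30 Apr 2018: 170 days at 2.65% → $288,000 × 2.65% × 170/365 = $3,554.6301
Total = $7,478.1370

$7,478.14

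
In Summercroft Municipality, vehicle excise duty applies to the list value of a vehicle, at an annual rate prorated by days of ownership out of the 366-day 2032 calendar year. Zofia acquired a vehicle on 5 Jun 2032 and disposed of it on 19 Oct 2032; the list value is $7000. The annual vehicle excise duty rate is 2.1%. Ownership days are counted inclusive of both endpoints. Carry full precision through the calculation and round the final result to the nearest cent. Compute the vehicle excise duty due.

$55.02

Days held (5 Jun – 19 Oct 2032): 137 out of 366
Tax = $7000 × 2.1% × 137/366 = $55.0246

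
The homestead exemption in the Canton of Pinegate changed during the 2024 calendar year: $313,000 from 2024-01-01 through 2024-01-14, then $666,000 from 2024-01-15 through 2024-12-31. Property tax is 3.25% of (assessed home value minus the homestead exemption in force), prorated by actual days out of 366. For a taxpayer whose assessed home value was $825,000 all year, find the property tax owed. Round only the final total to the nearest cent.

$5,606.34

2024-01-01 to 2024-01-14: 14 days, exemption $313,000 → ($825,000 − $313,000) × 3.25% × 14/366 = $636.5027
2024-01-15 to 2024-12-31: 352 days, exemption $666,000 → ($825,000 − $666,000) × 3.25% × 352/366 = $4,969.8361
Total = $5,606.3388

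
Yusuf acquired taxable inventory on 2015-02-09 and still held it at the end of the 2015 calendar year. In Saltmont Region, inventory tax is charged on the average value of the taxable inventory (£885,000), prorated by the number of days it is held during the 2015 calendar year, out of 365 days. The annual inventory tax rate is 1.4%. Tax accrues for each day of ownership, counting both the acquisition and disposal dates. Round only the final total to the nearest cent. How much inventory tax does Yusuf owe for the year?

Days held (2015-02-09 to 2015-12-31): 326 out of 365
Tax = £885,000 × 1.4% × 326/365 = £11,066.1370

£11,066.14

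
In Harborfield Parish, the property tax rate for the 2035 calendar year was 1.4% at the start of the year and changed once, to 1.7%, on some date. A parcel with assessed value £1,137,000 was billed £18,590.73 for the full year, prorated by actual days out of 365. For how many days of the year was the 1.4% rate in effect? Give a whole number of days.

Let d = days at the first rate; then 365 − d days at the second rate.
£1,137,000 × [1.4%·d + 1.7%·(365−d)] / 365 = £18,590.73
Solving gives d = 79, so the new rate took effect on March 21, 2035.

79 days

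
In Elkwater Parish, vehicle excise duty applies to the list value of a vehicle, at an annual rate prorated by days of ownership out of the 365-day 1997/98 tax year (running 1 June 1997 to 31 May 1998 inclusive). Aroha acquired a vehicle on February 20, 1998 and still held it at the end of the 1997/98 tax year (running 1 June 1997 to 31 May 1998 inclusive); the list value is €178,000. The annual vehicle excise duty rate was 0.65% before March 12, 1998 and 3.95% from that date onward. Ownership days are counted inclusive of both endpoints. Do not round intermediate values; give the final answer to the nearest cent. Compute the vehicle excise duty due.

€1,623.70

February 20 – March 11, 1998: 20 days at 0.65% → €178,000 × 0.65% × 20/365 = €63.3973
March 12 – May 31, 1998: 81 days at 3.95% → €178,000 × 3.95% × 81/365 = €1,560.3041
Total = €1,623.7014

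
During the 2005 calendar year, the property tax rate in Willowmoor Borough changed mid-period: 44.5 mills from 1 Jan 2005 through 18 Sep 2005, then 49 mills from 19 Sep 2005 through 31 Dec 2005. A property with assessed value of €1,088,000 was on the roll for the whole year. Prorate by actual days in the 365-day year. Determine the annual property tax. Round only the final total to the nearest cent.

1 Jan – 18 Sep 2005: 261 days at 44.5 mills → €1,088,000 × 4.45% × 261/365 = €34,620.7562
19 Sep – 31 Dec 2005: 104 days at 49 mills → €1,088,000 × 4.9% × 104/365 = €15,190.2685
Total = €49,811.0247

€49,811.02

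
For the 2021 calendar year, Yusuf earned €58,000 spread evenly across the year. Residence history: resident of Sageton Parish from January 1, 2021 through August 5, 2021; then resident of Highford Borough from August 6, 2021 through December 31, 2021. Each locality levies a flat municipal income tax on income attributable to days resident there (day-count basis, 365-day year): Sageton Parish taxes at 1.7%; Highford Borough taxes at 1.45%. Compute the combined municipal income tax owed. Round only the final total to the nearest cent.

€927.21

Sageton Parish, January 1 – August 5, 2021: 217 days → €58,000 × 1.7% × 217/365 = €586.1973
Highford Borough, August 6 – December 31, 2021: 148 days → €58,000 × 1.45% × 148/365 = €341.0082
Total = €927.2055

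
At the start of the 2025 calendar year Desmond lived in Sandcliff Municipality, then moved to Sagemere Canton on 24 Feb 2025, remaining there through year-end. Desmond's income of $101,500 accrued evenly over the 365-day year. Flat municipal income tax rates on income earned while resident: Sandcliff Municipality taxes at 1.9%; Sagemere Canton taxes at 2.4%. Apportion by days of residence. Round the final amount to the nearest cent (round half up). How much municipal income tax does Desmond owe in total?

Sandcliff Municipality, 1 Jan – 23 Feb 2025: 54 days → $101,500 × 1.9% × 54/365 = $285.3123
Sagemere Canton, 24 Feb – 31 Dec 2025: 311 days → $101,500 × 2.4% × 311/365 = $2,075.6055
Total = $2,360.9178

$2,360.92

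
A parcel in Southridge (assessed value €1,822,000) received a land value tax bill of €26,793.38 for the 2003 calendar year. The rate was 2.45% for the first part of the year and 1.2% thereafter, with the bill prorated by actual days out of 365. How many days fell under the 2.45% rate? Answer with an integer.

79 days

Let d = days at the first rate; then 365 − d days at the second rate.
€1,822,000 × [2.45%·d + 1.2%·(365−d)] / 365 = €26,793.38
Solving gives d = 79, so the new rate took effect on March 21, 2003.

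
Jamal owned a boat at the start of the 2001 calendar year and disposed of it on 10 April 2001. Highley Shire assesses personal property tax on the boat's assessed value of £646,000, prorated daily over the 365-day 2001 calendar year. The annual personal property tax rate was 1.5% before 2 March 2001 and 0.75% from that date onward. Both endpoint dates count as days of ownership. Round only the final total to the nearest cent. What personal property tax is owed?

£2,123.84

1 January – 1 March 2001: 60 days at 1.5% → £646,000 × 1.5% × 60/365 = £1,592.8767
2 March – 10 April 2001: 40 days at 0.75% → £646,000 × 0.75% × 40/365 = £530.9589
Total = £2,123.8356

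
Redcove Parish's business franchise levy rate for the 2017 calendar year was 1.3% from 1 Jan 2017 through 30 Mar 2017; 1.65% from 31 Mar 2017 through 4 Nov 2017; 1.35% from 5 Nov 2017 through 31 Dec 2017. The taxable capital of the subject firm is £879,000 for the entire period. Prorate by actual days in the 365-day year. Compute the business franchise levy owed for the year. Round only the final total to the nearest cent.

£13,341.53

1 Jan – 30 Mar 2017: 89 days at 1.3% → £879,000 × 1.3% × 89/365 = £2,786.3096
31 Mar – 4 Nov 2017: 219 days at 1.65% → £879,000 × 1.65% × 219/365 = £8,702.1000
5 Nov – 31 Dec 2017: 57 days at 1.35% → £879,000 × 1.35% × 57/365 = £1,853.1247
Total = £13,341.5342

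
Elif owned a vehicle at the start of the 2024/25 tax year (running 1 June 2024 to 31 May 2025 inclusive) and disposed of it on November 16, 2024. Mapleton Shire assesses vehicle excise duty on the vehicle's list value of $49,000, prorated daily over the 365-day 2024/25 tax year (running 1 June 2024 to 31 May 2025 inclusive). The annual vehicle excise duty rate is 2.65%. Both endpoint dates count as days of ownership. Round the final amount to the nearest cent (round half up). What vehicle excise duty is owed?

$601.22

Days held (June 1 – November 16, 2024): 169 out of 365
Tax = $49,000 × 2.65% × 169/365 = $601.2233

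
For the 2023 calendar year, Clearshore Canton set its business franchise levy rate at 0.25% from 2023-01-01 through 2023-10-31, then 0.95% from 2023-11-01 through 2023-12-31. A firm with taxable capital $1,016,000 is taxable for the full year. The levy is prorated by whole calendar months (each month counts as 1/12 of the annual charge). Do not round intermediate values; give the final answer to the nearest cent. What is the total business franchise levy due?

2023-01-01 to 2023-10-31: 10 months at 0.25% → $1,016,000 × 0.25% × 10/12 = $2,116.6667
2023-11-01 to 2023-12-31: 2 months at 0.95% → $1,016,000 × 0.95% × 2/12 = $1,608.6667
Total = $3,725.3333

$3,725.33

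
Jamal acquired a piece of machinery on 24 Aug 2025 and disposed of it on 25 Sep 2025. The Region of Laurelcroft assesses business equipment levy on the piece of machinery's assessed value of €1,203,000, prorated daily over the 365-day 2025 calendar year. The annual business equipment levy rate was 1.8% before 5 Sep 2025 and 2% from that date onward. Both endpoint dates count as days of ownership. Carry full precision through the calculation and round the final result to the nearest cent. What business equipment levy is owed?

24 Aug – 4 Sep 2025: 12 days at 1.8% → €1,203,000 × 1.8% × 12/365 = €711.9123
5 Sep – 25 Sep 2025: 21 days at 2% → €1,203,000 × 2% × 21/365 = €1,384.2740
Total = €2,096.1863

€2,096.19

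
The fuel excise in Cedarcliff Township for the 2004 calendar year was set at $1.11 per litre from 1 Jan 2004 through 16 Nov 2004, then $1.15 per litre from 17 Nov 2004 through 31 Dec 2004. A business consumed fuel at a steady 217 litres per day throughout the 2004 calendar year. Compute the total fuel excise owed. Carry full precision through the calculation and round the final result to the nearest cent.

1 Jan – 16 Nov 2004: 321 days × 217 litres/day = 69,657 litres at $1.11/litre → $77,319.27
17 Nov – 31 Dec 2004: 45 days × 217 litres/day = 9,765 litres at $1.15/litre → $11,229.75

$88,549.02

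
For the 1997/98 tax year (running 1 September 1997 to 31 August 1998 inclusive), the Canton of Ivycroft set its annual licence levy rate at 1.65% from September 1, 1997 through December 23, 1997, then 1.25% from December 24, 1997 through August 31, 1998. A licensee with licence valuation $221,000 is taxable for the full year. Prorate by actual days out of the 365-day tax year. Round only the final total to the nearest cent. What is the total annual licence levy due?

$3,038.60

September 1 – December 23, 1997: 114 days at 1.65% → $221,000 × 1.65% × 114/365 = $1,138.9068
December 24, 1997 – August 31, 1998: 251 days at 1.25% → $221,000 × 1.25% × 251/365 = $1,899.6918
Total = $3,038.5986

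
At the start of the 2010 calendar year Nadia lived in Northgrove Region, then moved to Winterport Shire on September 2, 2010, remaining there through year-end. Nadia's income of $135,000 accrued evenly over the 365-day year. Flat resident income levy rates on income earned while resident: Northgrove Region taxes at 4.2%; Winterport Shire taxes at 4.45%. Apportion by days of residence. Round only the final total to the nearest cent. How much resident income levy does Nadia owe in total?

Northgrove Region, January 1 – September 1, 2010: 244 days → $135,000 × 4.2% × 244/365 = $3,790.3562
Winterport Shire, September 2 – December 31, 2010: 121 days → $135,000 × 4.45% × 121/365 = $1,991.5274
Total = $5,781.8836

$5,781.88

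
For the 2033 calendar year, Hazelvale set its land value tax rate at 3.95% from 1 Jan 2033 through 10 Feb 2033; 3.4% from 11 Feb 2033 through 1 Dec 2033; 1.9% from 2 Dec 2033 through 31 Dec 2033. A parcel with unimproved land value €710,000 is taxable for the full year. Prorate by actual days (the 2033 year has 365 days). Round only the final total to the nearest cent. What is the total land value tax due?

€23,703.30

1 Jan – 10 Feb 2033: 41 days at 3.95% → €710,000 × 3.95% × 41/365 = €3,150.2603
11 Feb – 1 Dec 2033: 294 days at 3.4% → €710,000 × 3.4% × 294/365 = €19,444.2740
2 Dec – 31 Dec 2033: 30 days at 1.9% → €710,000 × 1.9% × 30/365 = €1,108.7671
Total = €23,703.3014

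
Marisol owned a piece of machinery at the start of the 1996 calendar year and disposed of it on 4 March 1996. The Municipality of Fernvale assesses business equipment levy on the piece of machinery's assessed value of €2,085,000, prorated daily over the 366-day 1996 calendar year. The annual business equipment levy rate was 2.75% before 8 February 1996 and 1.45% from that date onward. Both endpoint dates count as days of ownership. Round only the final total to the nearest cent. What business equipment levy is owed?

€8,100.74

1 January – 7 February 1996: 38 days at 2.75% → €2,085,000 × 2.75% × 38/366 = €5,953.0738
8 February – 4 March 1996: 26 days at 1.45% → €2,085,000 × 1.45% × 26/366 = €2,147.6639
Total = €8,100.7377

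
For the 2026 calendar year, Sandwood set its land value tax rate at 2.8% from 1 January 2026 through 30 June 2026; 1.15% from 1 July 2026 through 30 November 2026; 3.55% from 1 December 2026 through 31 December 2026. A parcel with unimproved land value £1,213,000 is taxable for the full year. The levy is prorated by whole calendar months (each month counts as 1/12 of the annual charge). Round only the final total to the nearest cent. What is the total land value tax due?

£26,382.75

1 January – 30 June 2026: 6 months at 2.8% → £1,213,000 × 2.8% × 6/12 = £16,982.0000
1 July – 30 November 2026: 5 months at 1.15% → £1,213,000 × 1.15% × 5/12 = £5,812.2917
1 December – 31 December 2026: 1 month at 3.55% → £1,213,000 × 3.55% × 1/12 = £3,588.4583
Total = £26,382.7500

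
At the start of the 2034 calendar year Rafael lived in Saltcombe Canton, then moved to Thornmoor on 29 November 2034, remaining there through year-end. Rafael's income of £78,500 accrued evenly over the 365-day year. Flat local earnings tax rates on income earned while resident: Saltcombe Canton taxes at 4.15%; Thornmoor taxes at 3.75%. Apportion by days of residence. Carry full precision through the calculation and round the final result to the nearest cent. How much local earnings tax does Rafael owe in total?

Saltcombe Canton, 1 January – 28 November 2034: 332 days → £78,500 × 4.15% × 332/365 = £2,963.2137
Thornmoor, 29 November – 31 December 2034: 33 days → £78,500 × 3.75% × 33/365 = £266.1473
Total = £3,229.3610

£3,229.36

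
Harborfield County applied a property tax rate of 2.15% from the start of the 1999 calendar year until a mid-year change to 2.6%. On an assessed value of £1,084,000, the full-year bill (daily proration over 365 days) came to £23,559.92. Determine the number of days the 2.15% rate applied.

Let d = days at the first rate; then 365 − d days at the second rate.
£1,084,000 × [2.15%·d + 2.6%·(365−d)] / 365 = £23,559.92
Solving gives d = 346, so the new rate took effect on December 13, 1999.

346 days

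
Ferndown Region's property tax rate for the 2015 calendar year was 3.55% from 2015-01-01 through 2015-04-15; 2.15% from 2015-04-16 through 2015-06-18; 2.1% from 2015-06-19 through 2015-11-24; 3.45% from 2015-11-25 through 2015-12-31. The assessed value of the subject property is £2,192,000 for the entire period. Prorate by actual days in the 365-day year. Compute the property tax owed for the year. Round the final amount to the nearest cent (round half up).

£58,367.25

2015-01-01 to 2015-04-15: 105 days at 3.55% → £2,192,000 × 3.55% × 105/365 = £22,385.4247
2015-04-16 to 2015-06-18: 64 days at 2.15% → £2,192,000 × 2.15% × 64/365 = £8,263.5397
2015-06-19 to 2015-11-24: 159 days at 2.1% → £2,192,000 × 2.1% × 159/365 = £20,052.2959
2015-11-25 to 2015-12-31: 37 days at 3.45% → £2,192,000 × 3.45% × 37/365 = £7,665.9945
Total = £58,367.2548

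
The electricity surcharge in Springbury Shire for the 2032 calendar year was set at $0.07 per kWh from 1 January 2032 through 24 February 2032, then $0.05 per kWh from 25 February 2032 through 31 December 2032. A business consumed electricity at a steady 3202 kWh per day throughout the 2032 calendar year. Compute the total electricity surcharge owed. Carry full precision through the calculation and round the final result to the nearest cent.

1 January – 24 February 2032: 55 days × 3202 kWh/day = 176,110 kWh at $0.07/kWh → $12,327.70
25 February – 31 December 2032: 311 days × 3202 kWh/day = 995,822 kWh at $0.05/kWh → $49,791.10

$62,118.80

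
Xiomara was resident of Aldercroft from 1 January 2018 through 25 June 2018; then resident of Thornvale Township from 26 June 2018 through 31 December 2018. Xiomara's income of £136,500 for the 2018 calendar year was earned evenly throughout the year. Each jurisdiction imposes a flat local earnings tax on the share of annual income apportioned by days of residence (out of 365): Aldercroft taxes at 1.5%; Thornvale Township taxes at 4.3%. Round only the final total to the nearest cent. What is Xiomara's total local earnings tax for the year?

£4,026.56

Aldercroft, 1 January – 25 June 2018: 176 days → £136,500 × 1.5% × 176/365 = £987.2877
Thornvale Township, 26 June – 31 December 2018: 189 days → £136,500 × 4.3% × 189/365 = £3,039.2753
Total = £4,026.5630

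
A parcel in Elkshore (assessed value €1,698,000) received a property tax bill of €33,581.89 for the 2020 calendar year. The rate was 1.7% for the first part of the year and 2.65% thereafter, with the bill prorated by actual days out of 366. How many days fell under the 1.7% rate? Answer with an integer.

Let d = days at the first rate; then 366 − d days at the second rate.
€1,698,000 × [1.7%·d + 2.65%·(366−d)] / 366 = €33,581.89
Solving gives d = 259, so the new rate took effect on 16 Sep 2020.

259 days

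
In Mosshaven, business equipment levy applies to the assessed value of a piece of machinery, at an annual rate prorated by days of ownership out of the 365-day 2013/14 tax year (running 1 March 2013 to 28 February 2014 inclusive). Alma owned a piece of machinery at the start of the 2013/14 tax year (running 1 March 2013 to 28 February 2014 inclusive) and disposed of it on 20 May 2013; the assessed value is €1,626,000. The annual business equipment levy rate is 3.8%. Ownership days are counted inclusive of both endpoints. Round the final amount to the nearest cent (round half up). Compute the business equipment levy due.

Days held (1 Mar – 20 May 2013): 81 out of 365
Tax = €1,626,000 × 3.8% × 81/365 = €13,711.8575

€13,711.86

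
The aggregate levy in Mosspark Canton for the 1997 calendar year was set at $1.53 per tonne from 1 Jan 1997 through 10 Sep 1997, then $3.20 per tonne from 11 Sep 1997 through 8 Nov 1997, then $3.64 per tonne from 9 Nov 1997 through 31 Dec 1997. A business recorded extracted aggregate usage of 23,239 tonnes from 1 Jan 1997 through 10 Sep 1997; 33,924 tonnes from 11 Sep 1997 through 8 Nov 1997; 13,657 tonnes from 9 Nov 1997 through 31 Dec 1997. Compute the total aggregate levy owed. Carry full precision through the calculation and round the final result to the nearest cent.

$193,823.95

1 Jan – 10 Sep 1997: 23,239 tonnes at $1.53/tonne → $35,555.67
11 Sep – 8 Nov 1997: 33,924 tonnes at $3.20/tonne → $108,556.80
9 Nov – 31 Dec 1997: 13,657 tonnes at $3.64/tonne → $49,711.48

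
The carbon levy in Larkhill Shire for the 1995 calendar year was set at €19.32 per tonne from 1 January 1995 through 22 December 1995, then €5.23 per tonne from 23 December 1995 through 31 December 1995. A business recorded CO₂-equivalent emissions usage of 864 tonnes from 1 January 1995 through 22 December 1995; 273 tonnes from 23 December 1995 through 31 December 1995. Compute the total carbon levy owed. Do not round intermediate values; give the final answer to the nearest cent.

€18,120.27

1 January – 22 December 1995: 864 tonnes at €19.32/tonne → €16,692.48
23 December – 31 December 1995: 273 tonnes at €5.23/tonne → €1,427.79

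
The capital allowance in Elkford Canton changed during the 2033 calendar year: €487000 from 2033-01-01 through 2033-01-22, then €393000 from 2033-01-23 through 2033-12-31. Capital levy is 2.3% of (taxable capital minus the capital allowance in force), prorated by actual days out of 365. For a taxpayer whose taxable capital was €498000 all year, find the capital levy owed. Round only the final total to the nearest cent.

€2284.69

2033-01-01 to 2033-01-22: 22 days, exemption €487000 → (€498000 − €487000) × 2.3% × 22/365 = €15.2493
2033-01-23 to 2033-12-31: 343 days, exemption €393000 → (€498000 − €393000) × 2.3% × 343/365 = €2269.4384
Total = €2284.6877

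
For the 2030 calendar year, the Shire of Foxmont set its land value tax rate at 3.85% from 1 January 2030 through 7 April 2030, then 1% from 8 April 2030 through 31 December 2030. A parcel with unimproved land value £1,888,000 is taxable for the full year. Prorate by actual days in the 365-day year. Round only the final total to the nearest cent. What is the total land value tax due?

£33,179.66

1 January – 7 April 2030: 97 days at 3.85% → £1,888,000 × 3.85% × 97/365 = £19,317.0849
8 April – 31 December 2030: 268 days at 1% → £1,888,000 × 1% × 268/365 = £13,862.5753
Total = £33,179.6603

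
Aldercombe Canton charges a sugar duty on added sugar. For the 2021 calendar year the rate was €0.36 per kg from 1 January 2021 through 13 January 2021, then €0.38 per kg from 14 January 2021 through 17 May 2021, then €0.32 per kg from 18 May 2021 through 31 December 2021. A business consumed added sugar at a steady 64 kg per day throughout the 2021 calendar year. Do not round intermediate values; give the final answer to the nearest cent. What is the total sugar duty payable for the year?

1 January – 13 January 2021: 13 days × 64 kg/day = 832 kg at €0.36/kg → €299.52
14 January – 17 May 2021: 124 days × 64 kg/day = 7,936 kg at €0.38/kg → €3,015.68
18 May – 31 December 2021: 228 days × 64 kg/day = 14,592 kg at €0.32/kg → €4,669.44

€7,984.64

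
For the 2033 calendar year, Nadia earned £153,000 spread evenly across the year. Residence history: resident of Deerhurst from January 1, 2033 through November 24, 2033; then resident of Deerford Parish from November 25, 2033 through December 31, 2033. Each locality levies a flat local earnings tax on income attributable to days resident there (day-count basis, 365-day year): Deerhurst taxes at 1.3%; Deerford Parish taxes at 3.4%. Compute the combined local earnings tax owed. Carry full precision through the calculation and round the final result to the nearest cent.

Deerhurst, January 1 – November 24, 2033: 328 days → £153,000 × 1.3% × 328/365 = £1,787.3753
Deerford Parish, November 25 – December 31, 2033: 37 days → £153,000 × 3.4% × 37/365 = £527.3260
Total = £2,314.7014

£2,314.70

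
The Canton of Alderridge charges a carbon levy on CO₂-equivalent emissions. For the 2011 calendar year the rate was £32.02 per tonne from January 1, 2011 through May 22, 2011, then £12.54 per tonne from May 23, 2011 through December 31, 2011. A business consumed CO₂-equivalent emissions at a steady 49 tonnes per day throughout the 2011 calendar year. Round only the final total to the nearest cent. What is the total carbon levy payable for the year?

January 1 – May 22, 2011: 142 days × 49 tonnes/day = 6,958 tonnes at £32.02/tonne → £222,795.16
May 23 – December 31, 2011: 223 days × 49 tonnes/day = 10,927 tonnes at £12.54/tonne → £137,024.58

£359,819.74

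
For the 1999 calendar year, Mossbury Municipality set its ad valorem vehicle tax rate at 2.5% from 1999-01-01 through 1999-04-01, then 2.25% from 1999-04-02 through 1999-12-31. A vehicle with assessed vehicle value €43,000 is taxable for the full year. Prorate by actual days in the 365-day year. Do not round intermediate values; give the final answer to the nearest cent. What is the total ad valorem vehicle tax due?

€994.30

1999-01-01 to 1999-04-01: 91 days at 2.5% → €43,000 × 2.5% × 91/365 = €268.0137
1999-04-02 to 1999-12-31: 274 days at 2.25% → €43,000 × 2.25% × 274/365 = €726.2877
Total = €994.3014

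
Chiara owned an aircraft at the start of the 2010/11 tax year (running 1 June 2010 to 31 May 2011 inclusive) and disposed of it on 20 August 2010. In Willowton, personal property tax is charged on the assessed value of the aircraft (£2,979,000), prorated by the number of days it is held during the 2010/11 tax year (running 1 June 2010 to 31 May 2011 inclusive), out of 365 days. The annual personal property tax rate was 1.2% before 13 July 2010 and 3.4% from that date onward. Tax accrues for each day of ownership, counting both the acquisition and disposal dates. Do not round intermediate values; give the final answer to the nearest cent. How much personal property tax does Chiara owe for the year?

1 June – 12 July 2010: 42 days at 1.2% → £2,979,000 × 1.2% × 42/365 = £4,113.4685
13 July – 20 August 2010: 39 days at 3.4% → £2,979,000 × 3.4% × 39/365 = £10,822.3397
Total = £14,935.8082

£14,935.81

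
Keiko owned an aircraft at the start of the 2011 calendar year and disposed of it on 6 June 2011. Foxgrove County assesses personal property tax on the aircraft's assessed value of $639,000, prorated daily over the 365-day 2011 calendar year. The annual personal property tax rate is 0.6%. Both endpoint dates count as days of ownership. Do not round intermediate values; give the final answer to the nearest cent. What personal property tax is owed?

$1,649.15

Days held (1 January – 6 June 2011): 157 out of 365
Tax = $639,000 × 0.6% × 157/365 = $1,649.1452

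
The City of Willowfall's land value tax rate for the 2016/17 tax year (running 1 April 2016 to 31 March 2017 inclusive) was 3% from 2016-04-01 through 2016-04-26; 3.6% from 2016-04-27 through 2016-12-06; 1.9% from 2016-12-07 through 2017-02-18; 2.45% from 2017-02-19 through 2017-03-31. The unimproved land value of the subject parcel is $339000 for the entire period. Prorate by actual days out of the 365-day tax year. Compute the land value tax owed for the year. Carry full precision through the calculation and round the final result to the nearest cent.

$10452.81

2016-04-01 to 2016-04-26: 26 days at 3% → $339000 × 3% × 26/365 = $724.4384
2016-04-27 to 2016-12-06: 224 days at 3.6% → $339000 × 3.6% × 224/365 = $7489.5781
2016-12-07 to 2017-02-18: 74 days at 1.9% → $339000 × 1.9% × 74/365 = $1305.8466
2017-02-19 to 2017-03-31: 41 days at 2.45% → $339000 × 2.45% × 41/365 = $932.9466
Total = $10452.8096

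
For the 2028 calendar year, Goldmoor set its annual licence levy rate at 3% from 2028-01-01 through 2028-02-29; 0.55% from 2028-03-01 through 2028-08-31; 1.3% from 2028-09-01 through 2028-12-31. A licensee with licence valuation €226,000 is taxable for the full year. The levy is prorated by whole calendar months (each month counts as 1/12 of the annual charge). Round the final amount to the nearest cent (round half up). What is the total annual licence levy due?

2028-01-01 to 2028-02-29: 2 months at 3% → €226,000 × 3% × 2/12 = €1,130.0000
2028-03-01 to 2028-08-31: 6 months at 0.55% → €226,000 × 0.55% × 6/12 = €621.5000
2028-09-01 to 2028-12-31: 4 months at 1.3% → €226,000 × 1.3% × 4/12 = €979.3333
Total = €2,730.8333

€2,730.83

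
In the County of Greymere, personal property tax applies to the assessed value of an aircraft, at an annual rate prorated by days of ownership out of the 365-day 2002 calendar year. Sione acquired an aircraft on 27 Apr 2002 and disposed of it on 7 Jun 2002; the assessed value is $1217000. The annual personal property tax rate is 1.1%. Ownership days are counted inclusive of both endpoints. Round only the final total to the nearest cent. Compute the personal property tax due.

$1540.42

Days held (27 Apr – 7 Jun 2002): 42 out of 365
Tax = $1217000 × 1.1% × 42/365 = $1540.4219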